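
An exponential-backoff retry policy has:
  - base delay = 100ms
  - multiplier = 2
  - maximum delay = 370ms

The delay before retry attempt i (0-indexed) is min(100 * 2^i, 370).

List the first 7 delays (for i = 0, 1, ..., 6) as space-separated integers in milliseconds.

Computing each delay:
  i=0: min(100*2^0, 370) = 100
  i=1: min(100*2^1, 370) = 200
  i=2: min(100*2^2, 370) = 370
  i=3: min(100*2^3, 370) = 370
  i=4: min(100*2^4, 370) = 370
  i=5: min(100*2^5, 370) = 370
  i=6: min(100*2^6, 370) = 370

Answer: 100 200 370 370 370 370 370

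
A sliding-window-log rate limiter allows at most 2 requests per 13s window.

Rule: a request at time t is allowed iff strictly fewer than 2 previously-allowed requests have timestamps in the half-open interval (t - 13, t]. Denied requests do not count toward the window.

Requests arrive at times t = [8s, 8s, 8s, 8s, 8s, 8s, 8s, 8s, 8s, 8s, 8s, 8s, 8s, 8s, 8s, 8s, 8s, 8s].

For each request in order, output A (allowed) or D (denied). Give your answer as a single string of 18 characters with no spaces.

Answer: AADDDDDDDDDDDDDDDD

Derivation:
Tracking allowed requests in the window:
  req#1 t=8s: ALLOW
  req#2 t=8s: ALLOW
  req#3 t=8s: DENY
  req#4 t=8s: DENY
  req#5 t=8s: DENY
  req#6 t=8s: DENY
  req#7 t=8s: DENY
  req#8 t=8s: DENY
  req#9 t=8s: DENY
  req#10 t=8s: DENY
  req#11 t=8s: DENY
  req#12 t=8s: DENY
  req#13 t=8s: DENY
  req#14 t=8s: DENY
  req#15 t=8s: DENY
  req#16 t=8s: DENY
  req#17 t=8s: DENY
  req#18 t=8s: DENY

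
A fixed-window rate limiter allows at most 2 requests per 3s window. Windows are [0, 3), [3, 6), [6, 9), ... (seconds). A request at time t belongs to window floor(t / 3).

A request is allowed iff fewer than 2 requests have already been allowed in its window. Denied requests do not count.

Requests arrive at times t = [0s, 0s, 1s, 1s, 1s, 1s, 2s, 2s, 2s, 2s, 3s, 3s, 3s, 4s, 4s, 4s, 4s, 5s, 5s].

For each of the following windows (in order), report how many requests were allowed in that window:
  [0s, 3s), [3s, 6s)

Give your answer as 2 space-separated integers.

Processing requests:
  req#1 t=0s (window 0): ALLOW
  req#2 t=0s (window 0): ALLOW
  req#3 t=1s (window 0): DENY
  req#4 t=1s (window 0): DENY
  req#5 t=1s (window 0): DENY
  req#6 t=1s (window 0): DENY
  req#7 t=2s (window 0): DENY
  req#8 t=2s (window 0): DENY
  req#9 t=2s (window 0): DENY
  req#10 t=2s (window 0): DENY
  req#11 t=3s (window 1): ALLOW
  req#12 t=3s (window 1): ALLOW
  req#13 t=3s (window 1): DENY
  req#14 t=4s (window 1): DENY
  req#15 t=4s (window 1): DENY
  req#16 t=4s (window 1): DENY
  req#17 t=4s (window 1): DENY
  req#18 t=5s (window 1): DENY
  req#19 t=5s (window 1): DENY

Allowed counts by window: 2 2

Answer: 2 2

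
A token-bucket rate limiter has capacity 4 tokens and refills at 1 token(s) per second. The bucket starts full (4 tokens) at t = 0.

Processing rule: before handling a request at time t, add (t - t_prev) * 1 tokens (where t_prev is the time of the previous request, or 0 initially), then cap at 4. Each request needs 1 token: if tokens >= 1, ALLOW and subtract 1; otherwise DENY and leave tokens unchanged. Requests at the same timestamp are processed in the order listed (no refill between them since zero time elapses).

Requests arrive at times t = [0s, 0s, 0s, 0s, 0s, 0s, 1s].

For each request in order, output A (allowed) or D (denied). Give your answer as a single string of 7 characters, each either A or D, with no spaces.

Answer: AAAADDA

Derivation:
Simulating step by step:
  req#1 t=0s: ALLOW
  req#2 t=0s: ALLOW
  req#3 t=0s: ALLOW
  req#4 t=0s: ALLOW
  req#5 t=0s: DENY
  req#6 t=0s: DENY
  req#7 t=1s: ALLOW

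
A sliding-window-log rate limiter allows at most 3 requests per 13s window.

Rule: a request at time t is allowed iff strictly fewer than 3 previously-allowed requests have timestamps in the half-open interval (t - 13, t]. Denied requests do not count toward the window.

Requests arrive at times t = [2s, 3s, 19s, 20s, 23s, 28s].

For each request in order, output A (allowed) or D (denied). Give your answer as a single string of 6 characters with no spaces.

Answer: AAAAAD

Derivation:
Tracking allowed requests in the window:
  req#1 t=2s: ALLOW
  req#2 t=3s: ALLOW
  req#3 t=19s: ALLOW
  req#4 t=20s: ALLOW
  req#5 t=23s: ALLOW
  req#6 t=28s: DENY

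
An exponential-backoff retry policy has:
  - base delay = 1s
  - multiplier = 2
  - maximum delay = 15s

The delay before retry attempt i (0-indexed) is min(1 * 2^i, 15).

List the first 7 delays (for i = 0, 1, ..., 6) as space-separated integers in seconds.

Computing each delay:
  i=0: min(1*2^0, 15) = 1
  i=1: min(1*2^1, 15) = 2
  i=2: min(1*2^2, 15) = 4
  i=3: min(1*2^3, 15) = 8
  i=4: min(1*2^4, 15) = 15
  i=5: min(1*2^5, 15) = 15
  i=6: min(1*2^6, 15) = 15

Answer: 1 2 4 8 15 15 15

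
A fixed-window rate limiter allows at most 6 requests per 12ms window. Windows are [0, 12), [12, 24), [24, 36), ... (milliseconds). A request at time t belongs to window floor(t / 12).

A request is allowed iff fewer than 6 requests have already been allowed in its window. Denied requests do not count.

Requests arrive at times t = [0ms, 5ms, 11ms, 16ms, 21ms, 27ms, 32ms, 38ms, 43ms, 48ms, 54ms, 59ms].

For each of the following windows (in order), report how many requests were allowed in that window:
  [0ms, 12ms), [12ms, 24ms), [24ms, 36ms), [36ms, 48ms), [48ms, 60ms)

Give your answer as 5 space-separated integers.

Answer: 3 2 2 2 3

Derivation:
Processing requests:
  req#1 t=0ms (window 0): ALLOW
  req#2 t=5ms (window 0): ALLOW
  req#3 t=11ms (window 0): ALLOW
  req#4 t=16ms (window 1): ALLOW
  req#5 t=21ms (window 1): ALLOW
  req#6 t=27ms (window 2): ALLOW
  req#7 t=32ms (window 2): ALLOW
  req#8 t=38ms (window 3): ALLOW
  req#9 t=43ms (window 3): ALLOW
  req#10 t=48ms (window 4): ALLOW
  req#11 t=54ms (window 4): ALLOW
  req#12 t=59ms (window 4): ALLOW

Allowed counts by window: 3 2 2 2 3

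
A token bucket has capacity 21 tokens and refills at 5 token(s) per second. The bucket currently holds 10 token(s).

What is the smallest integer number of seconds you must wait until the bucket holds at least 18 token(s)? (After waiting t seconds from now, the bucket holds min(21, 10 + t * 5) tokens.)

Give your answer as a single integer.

Need 10 + t * 5 >= 18, so t >= 8/5.
Smallest integer t = ceil(8/5) = 2.

Answer: 2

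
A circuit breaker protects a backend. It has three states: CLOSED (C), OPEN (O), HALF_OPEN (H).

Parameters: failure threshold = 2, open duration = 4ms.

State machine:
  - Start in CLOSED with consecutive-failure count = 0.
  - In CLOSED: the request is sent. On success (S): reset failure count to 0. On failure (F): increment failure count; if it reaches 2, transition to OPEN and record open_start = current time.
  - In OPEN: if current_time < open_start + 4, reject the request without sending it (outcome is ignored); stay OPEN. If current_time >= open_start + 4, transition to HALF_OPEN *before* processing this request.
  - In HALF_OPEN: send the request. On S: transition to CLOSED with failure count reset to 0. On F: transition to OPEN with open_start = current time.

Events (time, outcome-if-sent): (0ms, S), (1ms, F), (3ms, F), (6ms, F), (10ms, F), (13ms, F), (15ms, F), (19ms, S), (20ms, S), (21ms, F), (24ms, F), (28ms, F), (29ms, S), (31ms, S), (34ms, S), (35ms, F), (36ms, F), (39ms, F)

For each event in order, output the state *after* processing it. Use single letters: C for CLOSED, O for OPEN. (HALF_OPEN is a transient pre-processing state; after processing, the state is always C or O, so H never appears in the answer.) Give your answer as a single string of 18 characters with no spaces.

Answer: CCOOOOOCCCOOOOCCOO

Derivation:
State after each event:
  event#1 t=0ms outcome=S: state=CLOSED
  event#2 t=1ms outcome=F: state=CLOSED
  event#3 t=3ms outcome=F: state=OPEN
  event#4 t=6ms outcome=F: state=OPEN
  event#5 t=10ms outcome=F: state=OPEN
  event#6 t=13ms outcome=F: state=OPEN
  event#7 t=15ms outcome=F: state=OPEN
  event#8 t=19ms outcome=S: state=CLOSED
  event#9 t=20ms outcome=S: state=CLOSED
  event#10 t=21ms outcome=F: state=CLOSED
  event#11 t=24ms outcome=F: state=OPEN
  event#12 t=28ms outcome=F: state=OPEN
  event#13 t=29ms outcome=S: state=OPEN
  event#14 t=31ms outcome=S: state=OPEN
  event#15 t=34ms outcome=S: state=CLOSED
  event#16 t=35ms outcome=F: state=CLOSED
  event#17 t=36ms outcome=F: state=OPEN
  event#18 t=39ms outcome=F: state=OPEN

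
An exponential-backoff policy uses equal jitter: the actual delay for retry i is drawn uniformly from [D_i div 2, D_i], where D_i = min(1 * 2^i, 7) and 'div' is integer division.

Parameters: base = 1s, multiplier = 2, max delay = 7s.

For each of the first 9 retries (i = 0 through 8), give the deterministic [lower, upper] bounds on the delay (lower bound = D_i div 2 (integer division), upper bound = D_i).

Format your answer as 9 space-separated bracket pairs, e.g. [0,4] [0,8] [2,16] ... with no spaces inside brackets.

Answer: [0,1] [1,2] [2,4] [3,7] [3,7] [3,7] [3,7] [3,7] [3,7]

Derivation:
Computing bounds per retry:
  i=0: D_i=min(1*2^0,7)=1, bounds=[0,1]
  i=1: D_i=min(1*2^1,7)=2, bounds=[1,2]
  i=2: D_i=min(1*2^2,7)=4, bounds=[2,4]
  i=3: D_i=min(1*2^3,7)=7, bounds=[3,7]
  i=4: D_i=min(1*2^4,7)=7, bounds=[3,7]
  i=5: D_i=min(1*2^5,7)=7, bounds=[3,7]
  i=6: D_i=min(1*2^6,7)=7, bounds=[3,7]
  i=7: D_i=min(1*2^7,7)=7, bounds=[3,7]
  i=8: D_i=min(1*2^8,7)=7, bounds=[3,7]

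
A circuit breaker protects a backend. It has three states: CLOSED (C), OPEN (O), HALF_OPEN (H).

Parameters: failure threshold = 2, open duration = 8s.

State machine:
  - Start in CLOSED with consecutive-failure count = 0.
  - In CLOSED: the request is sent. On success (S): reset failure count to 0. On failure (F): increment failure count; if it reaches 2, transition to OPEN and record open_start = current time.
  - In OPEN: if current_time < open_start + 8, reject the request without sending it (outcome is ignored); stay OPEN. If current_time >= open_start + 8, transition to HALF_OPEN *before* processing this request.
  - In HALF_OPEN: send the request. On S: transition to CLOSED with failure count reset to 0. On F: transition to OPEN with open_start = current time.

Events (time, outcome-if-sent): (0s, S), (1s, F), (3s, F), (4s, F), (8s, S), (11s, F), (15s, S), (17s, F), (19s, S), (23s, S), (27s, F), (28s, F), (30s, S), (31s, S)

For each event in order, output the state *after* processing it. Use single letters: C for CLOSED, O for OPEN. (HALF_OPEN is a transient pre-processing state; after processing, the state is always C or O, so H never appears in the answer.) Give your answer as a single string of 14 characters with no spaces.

State after each event:
  event#1 t=0s outcome=S: state=CLOSED
  event#2 t=1s outcome=F: state=CLOSED
  event#3 t=3s outcome=F: state=OPEN
  event#4 t=4s outcome=F: state=OPEN
  event#5 t=8s outcome=S: state=OPEN
  event#6 t=11s outcome=F: state=OPEN
  event#7 t=15s outcome=S: state=OPEN
  event#8 t=17s outcome=F: state=OPEN
  event#9 t=19s outcome=S: state=CLOSED
  event#10 t=23s outcome=S: state=CLOSED
  event#11 t=27s outcome=F: state=CLOSED
  event#12 t=28s outcome=F: state=OPEN
  event#13 t=30s outcome=S: state=OPEN
  event#14 t=31s outcome=S: state=OPEN

Answer: CCOOOOOOCCCOOO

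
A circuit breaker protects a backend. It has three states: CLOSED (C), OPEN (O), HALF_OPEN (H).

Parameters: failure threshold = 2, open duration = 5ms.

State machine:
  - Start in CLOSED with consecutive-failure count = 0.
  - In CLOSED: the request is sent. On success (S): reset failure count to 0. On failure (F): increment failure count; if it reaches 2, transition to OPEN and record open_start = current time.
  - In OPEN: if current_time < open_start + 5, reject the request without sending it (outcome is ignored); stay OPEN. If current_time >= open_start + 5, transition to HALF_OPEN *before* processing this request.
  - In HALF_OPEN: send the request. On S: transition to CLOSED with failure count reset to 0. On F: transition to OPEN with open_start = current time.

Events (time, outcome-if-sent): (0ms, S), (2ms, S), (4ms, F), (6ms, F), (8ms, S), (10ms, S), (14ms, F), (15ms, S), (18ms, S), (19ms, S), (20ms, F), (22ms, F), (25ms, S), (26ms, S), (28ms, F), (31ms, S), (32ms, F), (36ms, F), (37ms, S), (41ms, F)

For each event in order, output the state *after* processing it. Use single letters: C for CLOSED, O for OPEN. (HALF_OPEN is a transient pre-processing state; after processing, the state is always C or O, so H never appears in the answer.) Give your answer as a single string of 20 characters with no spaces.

State after each event:
  event#1 t=0ms outcome=S: state=CLOSED
  event#2 t=2ms outcome=S: state=CLOSED
  event#3 t=4ms outcome=F: state=CLOSED
  event#4 t=6ms outcome=F: state=OPEN
  event#5 t=8ms outcome=S: state=OPEN
  event#6 t=10ms outcome=S: state=OPEN
  event#7 t=14ms outcome=F: state=OPEN
  event#8 t=15ms outcome=S: state=OPEN
  event#9 t=18ms outcome=S: state=OPEN
  event#10 t=19ms outcome=S: state=CLOSED
  event#11 t=20ms outcome=F: state=CLOSED
  event#12 t=22ms outcome=F: state=OPEN
  event#13 t=25ms outcome=S: state=OPEN
  event#14 t=26ms outcome=S: state=OPEN
  event#15 t=28ms outcome=F: state=OPEN
  event#16 t=31ms outcome=S: state=OPEN
  event#17 t=32ms outcome=F: state=OPEN
  event#18 t=36ms outcome=F: state=OPEN
  event#19 t=37ms outcome=S: state=OPEN
  event#20 t=41ms outcome=F: state=OPEN

Answer: CCCOOOOOOCCOOOOOOOOO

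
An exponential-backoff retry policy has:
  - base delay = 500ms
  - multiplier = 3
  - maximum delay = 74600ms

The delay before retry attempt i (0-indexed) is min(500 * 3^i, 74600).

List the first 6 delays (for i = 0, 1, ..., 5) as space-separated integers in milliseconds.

Computing each delay:
  i=0: min(500*3^0, 74600) = 500
  i=1: min(500*3^1, 74600) = 1500
  i=2: min(500*3^2, 74600) = 4500
  i=3: min(500*3^3, 74600) = 13500
  i=4: min(500*3^4, 74600) = 40500
  i=5: min(500*3^5, 74600) = 74600

Answer: 500 1500 4500 13500 40500 74600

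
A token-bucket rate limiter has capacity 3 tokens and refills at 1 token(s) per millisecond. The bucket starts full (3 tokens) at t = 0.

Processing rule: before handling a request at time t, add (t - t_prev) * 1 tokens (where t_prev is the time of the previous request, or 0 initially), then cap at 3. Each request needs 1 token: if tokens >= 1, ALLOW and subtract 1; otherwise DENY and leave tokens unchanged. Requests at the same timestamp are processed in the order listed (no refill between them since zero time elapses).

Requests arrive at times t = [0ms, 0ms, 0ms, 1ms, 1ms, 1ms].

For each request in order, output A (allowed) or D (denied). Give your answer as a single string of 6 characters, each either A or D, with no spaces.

Simulating step by step:
  req#1 t=0ms: ALLOW
  req#2 t=0ms: ALLOW
  req#3 t=0ms: ALLOW
  req#4 t=1ms: ALLOW
  req#5 t=1ms: DENY
  req#6 t=1ms: DENY

Answer: AAAADD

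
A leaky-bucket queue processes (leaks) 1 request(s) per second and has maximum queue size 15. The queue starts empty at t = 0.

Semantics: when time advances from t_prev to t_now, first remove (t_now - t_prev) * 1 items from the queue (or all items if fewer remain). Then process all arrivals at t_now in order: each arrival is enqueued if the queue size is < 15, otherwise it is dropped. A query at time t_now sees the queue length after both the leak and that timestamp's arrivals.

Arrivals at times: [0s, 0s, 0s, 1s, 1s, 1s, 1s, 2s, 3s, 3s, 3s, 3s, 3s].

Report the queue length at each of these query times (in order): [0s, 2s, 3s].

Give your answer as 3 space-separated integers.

Queue lengths at query times:
  query t=0s: backlog = 3
  query t=2s: backlog = 6
  query t=3s: backlog = 10

Answer: 3 6 10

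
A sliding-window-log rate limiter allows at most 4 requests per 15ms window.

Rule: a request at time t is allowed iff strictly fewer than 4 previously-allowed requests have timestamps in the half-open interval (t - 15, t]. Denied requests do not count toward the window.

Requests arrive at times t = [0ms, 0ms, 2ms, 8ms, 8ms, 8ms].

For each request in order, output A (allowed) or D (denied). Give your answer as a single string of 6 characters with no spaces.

Answer: AAAADD

Derivation:
Tracking allowed requests in the window:
  req#1 t=0ms: ALLOW
  req#2 t=0ms: ALLOW
  req#3 t=2ms: ALLOW
  req#4 t=8ms: ALLOW
  req#5 t=8ms: DENY
  req#6 t=8ms: DENY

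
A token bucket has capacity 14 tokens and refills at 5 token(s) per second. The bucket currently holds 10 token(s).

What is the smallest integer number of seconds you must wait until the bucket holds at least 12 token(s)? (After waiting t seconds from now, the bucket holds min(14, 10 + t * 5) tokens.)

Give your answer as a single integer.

Need 10 + t * 5 >= 12, so t >= 2/5.
Smallest integer t = ceil(2/5) = 1.

Answer: 1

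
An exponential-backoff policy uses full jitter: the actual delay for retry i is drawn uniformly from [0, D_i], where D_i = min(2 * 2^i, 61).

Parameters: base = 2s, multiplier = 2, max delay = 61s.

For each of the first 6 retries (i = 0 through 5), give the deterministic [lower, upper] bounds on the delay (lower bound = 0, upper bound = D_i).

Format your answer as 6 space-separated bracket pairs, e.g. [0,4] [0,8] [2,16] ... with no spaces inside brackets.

Computing bounds per retry:
  i=0: D_i=min(2*2^0,61)=2, bounds=[0,2]
  i=1: D_i=min(2*2^1,61)=4, bounds=[0,4]
  i=2: D_i=min(2*2^2,61)=8, bounds=[0,8]
  i=3: D_i=min(2*2^3,61)=16, bounds=[0,16]
  i=4: D_i=min(2*2^4,61)=32, bounds=[0,32]
  i=5: D_i=min(2*2^5,61)=61, bounds=[0,61]

Answer: [0,2] [0,4] [0,8] [0,16] [0,32] [0,61]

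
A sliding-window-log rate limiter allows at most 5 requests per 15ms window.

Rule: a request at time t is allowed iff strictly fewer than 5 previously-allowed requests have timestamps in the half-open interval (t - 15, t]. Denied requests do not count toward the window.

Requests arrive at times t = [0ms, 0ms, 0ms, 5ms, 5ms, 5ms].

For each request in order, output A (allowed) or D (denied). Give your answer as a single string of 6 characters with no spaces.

Answer: AAAAAD

Derivation:
Tracking allowed requests in the window:
  req#1 t=0ms: ALLOW
  req#2 t=0ms: ALLOW
  req#3 t=0ms: ALLOW
  req#4 t=5ms: ALLOW
  req#5 t=5ms: ALLOW
  req#6 t=5ms: DENY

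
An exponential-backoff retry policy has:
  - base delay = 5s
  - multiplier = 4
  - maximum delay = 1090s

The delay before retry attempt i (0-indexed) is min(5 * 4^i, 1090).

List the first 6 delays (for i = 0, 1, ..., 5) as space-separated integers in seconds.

Computing each delay:
  i=0: min(5*4^0, 1090) = 5
  i=1: min(5*4^1, 1090) = 20
  i=2: min(5*4^2, 1090) = 80
  i=3: min(5*4^3, 1090) = 320
  i=4: min(5*4^4, 1090) = 1090
  i=5: min(5*4^5, 1090) = 1090

Answer: 5 20 80 320 1090 1090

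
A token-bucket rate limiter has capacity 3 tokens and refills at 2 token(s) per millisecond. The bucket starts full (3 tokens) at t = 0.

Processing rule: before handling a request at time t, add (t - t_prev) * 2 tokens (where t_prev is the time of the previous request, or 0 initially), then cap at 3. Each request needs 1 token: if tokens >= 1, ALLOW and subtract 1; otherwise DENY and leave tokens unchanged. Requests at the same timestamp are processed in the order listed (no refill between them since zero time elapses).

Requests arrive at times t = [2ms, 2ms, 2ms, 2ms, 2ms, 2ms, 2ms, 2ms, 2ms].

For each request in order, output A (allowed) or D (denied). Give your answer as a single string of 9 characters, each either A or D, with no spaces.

Answer: AAADDDDDD

Derivation:
Simulating step by step:
  req#1 t=2ms: ALLOW
  req#2 t=2ms: ALLOW
  req#3 t=2ms: ALLOW
  req#4 t=2ms: DENY
  req#5 t=2ms: DENY
  req#6 t=2ms: DENY
  req#7 t=2ms: DENY
  req#8 t=2ms: DENY
  req#9 t=2ms: DENY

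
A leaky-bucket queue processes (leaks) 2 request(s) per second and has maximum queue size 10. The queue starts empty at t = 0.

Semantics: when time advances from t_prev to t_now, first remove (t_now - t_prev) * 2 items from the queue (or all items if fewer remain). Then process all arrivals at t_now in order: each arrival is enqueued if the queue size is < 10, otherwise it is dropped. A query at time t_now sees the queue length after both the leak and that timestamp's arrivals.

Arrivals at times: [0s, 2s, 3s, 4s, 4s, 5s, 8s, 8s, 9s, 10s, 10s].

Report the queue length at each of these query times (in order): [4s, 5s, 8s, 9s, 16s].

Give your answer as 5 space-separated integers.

Queue lengths at query times:
  query t=4s: backlog = 2
  query t=5s: backlog = 1
  query t=8s: backlog = 2
  query t=9s: backlog = 1
  query t=16s: backlog = 0

Answer: 2 1 2 1 0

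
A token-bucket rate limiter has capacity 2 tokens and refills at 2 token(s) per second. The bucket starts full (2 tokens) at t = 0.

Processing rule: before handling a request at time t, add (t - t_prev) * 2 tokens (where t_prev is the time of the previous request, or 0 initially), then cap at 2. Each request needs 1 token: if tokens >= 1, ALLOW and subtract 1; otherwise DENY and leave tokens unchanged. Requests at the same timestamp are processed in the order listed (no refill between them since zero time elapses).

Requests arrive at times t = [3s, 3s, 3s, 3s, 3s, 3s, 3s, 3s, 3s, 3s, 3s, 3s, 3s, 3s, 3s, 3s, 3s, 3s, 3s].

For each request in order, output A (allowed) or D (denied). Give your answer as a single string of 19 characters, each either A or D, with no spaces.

Simulating step by step:
  req#1 t=3s: ALLOW
  req#2 t=3s: ALLOW
  req#3 t=3s: DENY
  req#4 t=3s: DENY
  req#5 t=3s: DENY
  req#6 t=3s: DENY
  req#7 t=3s: DENY
  req#8 t=3s: DENY
  req#9 t=3s: DENY
  req#10 t=3s: DENY
  req#11 t=3s: DENY
  req#12 t=3s: DENY
  req#13 t=3s: DENY
  req#14 t=3s: DENY
  req#15 t=3s: DENY
  req#16 t=3s: DENY
  req#17 t=3s: DENY
  req#18 t=3s: DENY
  req#19 t=3s: DENY

Answer: AADDDDDDDDDDDDDDDDD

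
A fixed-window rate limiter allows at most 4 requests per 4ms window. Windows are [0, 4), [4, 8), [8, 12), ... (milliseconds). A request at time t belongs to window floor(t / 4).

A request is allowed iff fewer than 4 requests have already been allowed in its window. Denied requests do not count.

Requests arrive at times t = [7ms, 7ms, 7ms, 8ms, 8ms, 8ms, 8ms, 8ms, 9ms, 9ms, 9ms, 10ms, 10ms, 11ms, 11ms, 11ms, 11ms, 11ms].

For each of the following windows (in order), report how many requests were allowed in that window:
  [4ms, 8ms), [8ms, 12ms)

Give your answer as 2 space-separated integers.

Processing requests:
  req#1 t=7ms (window 1): ALLOW
  req#2 t=7ms (window 1): ALLOW
  req#3 t=7ms (window 1): ALLOW
  req#4 t=8ms (window 2): ALLOW
  req#5 t=8ms (window 2): ALLOW
  req#6 t=8ms (window 2): ALLOW
  req#7 t=8ms (window 2): ALLOW
  req#8 t=8ms (window 2): DENY
  req#9 t=9ms (window 2): DENY
  req#10 t=9ms (window 2): DENY
  req#11 t=9ms (window 2): DENY
  req#12 t=10ms (window 2): DENY
  req#13 t=10ms (window 2): DENY
  req#14 t=11ms (window 2): DENY
  req#15 t=11ms (window 2): DENY
  req#16 t=11ms (window 2): DENY
  req#17 t=11ms (window 2): DENY
  req#18 t=11ms (window 2): DENY

Allowed counts by window: 3 4

Answer: 3 4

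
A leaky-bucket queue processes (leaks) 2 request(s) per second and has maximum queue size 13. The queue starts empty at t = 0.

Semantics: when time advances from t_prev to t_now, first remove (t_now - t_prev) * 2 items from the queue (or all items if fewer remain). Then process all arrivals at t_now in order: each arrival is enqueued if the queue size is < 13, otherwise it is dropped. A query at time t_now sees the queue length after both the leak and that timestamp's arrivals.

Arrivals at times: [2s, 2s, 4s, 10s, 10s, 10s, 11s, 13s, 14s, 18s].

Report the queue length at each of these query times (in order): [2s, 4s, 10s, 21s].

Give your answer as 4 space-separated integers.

Queue lengths at query times:
  query t=2s: backlog = 2
  query t=4s: backlog = 1
  query t=10s: backlog = 3
  query t=21s: backlog = 0

Answer: 2 1 3 0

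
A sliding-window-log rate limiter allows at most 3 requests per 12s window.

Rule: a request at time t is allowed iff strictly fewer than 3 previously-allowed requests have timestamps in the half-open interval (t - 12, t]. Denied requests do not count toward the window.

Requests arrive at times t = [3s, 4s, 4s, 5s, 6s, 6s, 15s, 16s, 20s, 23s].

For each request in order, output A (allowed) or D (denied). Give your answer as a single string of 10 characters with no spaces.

Answer: AAADDDAAAD

Derivation:
Tracking allowed requests in the window:
  req#1 t=3s: ALLOW
  req#2 t=4s: ALLOW
  req#3 t=4s: ALLOW
  req#4 t=5s: DENY
  req#5 t=6s: DENY
  req#6 t=6s: DENY
  req#7 t=15s: ALLOW
  req#8 t=16s: ALLOW
  req#9 t=20s: ALLOW
  req#10 t=23s: DENY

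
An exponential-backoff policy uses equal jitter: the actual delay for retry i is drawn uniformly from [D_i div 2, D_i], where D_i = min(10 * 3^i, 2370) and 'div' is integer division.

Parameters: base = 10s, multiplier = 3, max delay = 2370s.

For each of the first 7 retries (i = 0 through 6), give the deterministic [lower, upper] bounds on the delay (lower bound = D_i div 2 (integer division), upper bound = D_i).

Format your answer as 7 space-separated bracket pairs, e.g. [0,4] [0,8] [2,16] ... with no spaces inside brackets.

Computing bounds per retry:
  i=0: D_i=min(10*3^0,2370)=10, bounds=[5,10]
  i=1: D_i=min(10*3^1,2370)=30, bounds=[15,30]
  i=2: D_i=min(10*3^2,2370)=90, bounds=[45,90]
  i=3: D_i=min(10*3^3,2370)=270, bounds=[135,270]
  i=4: D_i=min(10*3^4,2370)=810, bounds=[405,810]
  i=5: D_i=min(10*3^5,2370)=2370, bounds=[1185,2370]
  i=6: D_i=min(10*3^6,2370)=2370, bounds=[1185,2370]

Answer: [5,10] [15,30] [45,90] [135,270] [405,810] [1185,2370] [1185,2370]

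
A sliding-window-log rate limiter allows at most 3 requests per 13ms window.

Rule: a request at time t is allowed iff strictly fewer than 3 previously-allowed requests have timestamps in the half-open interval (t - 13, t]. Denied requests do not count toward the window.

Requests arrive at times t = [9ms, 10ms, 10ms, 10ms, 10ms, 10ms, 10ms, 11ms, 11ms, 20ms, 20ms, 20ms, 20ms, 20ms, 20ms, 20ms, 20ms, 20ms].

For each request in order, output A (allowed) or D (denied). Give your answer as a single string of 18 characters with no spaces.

Answer: AAADDDDDDDDDDDDDDD

Derivation:
Tracking allowed requests in the window:
  req#1 t=9ms: ALLOW
  req#2 t=10ms: ALLOW
  req#3 t=10ms: ALLOW
  req#4 t=10ms: DENY
  req#5 t=10ms: DENY
  req#6 t=10ms: DENY
  req#7 t=10ms: DENY
  req#8 t=11ms: DENY
  req#9 t=11ms: DENY
  req#10 t=20ms: DENY
  req#11 t=20ms: DENY
  req#12 t=20ms: DENY
  req#13 t=20ms: DENY
  req#14 t=20ms: DENY
  req#15 t=20ms: DENY
  req#16 t=20ms: DENY
  req#17 t=20ms: DENY
  req#18 t=20ms: DENY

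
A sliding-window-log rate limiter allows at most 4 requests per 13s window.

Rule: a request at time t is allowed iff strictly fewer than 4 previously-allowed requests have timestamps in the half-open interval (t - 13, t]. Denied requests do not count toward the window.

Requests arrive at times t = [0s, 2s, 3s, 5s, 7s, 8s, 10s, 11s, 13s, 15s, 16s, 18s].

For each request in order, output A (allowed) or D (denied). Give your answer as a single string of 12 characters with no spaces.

Answer: AAAADDDDAAAA

Derivation:
Tracking allowed requests in the window:
  req#1 t=0s: ALLOW
  req#2 t=2s: ALLOW
  req#3 t=3s: ALLOW
  req#4 t=5s: ALLOW
  req#5 t=7s: DENY
  req#6 t=8s: DENY
  req#7 t=10s: DENY
  req#8 t=11s: DENY
  req#9 t=13s: ALLOW
  req#10 t=15s: ALLOW
  req#11 t=16s: ALLOW
  req#12 t=18s: ALLOW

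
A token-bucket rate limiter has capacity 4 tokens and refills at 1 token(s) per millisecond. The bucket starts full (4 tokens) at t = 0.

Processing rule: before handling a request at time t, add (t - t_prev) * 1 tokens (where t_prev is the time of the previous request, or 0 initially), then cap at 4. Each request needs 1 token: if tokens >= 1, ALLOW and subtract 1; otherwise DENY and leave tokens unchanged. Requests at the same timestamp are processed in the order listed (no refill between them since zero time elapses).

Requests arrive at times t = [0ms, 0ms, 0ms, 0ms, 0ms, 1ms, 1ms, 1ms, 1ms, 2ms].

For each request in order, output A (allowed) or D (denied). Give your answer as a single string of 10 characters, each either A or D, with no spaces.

Simulating step by step:
  req#1 t=0ms: ALLOW
  req#2 t=0ms: ALLOW
  req#3 t=0ms: ALLOW
  req#4 t=0ms: ALLOW
  req#5 t=0ms: DENY
  req#6 t=1ms: ALLOW
  req#7 t=1ms: DENY
  req#8 t=1ms: DENY
  req#9 t=1ms: DENY
  req#10 t=2ms: ALLOW

Answer: AAAADADDDA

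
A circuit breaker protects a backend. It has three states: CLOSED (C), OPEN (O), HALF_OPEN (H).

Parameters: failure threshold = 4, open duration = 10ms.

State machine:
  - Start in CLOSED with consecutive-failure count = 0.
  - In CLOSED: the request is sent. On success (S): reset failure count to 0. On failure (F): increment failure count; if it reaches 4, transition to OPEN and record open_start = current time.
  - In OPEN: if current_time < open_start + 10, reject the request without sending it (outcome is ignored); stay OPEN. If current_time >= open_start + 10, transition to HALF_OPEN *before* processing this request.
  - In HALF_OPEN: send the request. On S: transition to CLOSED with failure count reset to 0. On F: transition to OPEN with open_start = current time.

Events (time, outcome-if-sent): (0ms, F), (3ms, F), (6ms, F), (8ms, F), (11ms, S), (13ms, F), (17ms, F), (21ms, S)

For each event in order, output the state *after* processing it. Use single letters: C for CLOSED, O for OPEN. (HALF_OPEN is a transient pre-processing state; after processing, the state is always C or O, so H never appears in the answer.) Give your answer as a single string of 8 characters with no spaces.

Answer: CCCOOOOC

Derivation:
State after each event:
  event#1 t=0ms outcome=F: state=CLOSED
  event#2 t=3ms outcome=F: state=CLOSED
  event#3 t=6ms outcome=F: state=CLOSED
  event#4 t=8ms outcome=F: state=OPEN
  event#5 t=11ms outcome=S: state=OPEN
  event#6 t=13ms outcome=F: state=OPEN
  event#7 t=17ms outcome=F: state=OPEN
  event#8 t=21ms outcome=S: state=CLOSED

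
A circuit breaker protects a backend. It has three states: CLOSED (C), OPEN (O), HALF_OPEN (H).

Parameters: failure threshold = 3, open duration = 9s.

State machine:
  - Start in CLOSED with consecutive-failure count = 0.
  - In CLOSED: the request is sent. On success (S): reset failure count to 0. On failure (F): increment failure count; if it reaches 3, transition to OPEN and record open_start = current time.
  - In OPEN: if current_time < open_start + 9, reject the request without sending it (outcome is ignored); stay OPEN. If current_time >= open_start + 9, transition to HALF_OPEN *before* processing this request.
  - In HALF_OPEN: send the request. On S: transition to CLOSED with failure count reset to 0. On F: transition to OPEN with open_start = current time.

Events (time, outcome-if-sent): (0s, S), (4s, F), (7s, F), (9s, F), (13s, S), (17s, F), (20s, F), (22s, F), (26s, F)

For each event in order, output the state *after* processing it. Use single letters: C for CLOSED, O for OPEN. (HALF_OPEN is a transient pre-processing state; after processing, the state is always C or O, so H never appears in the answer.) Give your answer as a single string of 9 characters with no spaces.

Answer: CCCOOOOOO

Derivation:
State after each event:
  event#1 t=0s outcome=S: state=CLOSED
  event#2 t=4s outcome=F: state=CLOSED
  event#3 t=7s outcome=F: state=CLOSED
  event#4 t=9s outcome=F: state=OPEN
  event#5 t=13s outcome=S: state=OPEN
  event#6 t=17s outcome=F: state=OPEN
  event#7 t=20s outcome=F: state=OPEN
  event#8 t=22s outcome=F: state=OPEN
  event#9 t=26s outcome=F: state=OPEN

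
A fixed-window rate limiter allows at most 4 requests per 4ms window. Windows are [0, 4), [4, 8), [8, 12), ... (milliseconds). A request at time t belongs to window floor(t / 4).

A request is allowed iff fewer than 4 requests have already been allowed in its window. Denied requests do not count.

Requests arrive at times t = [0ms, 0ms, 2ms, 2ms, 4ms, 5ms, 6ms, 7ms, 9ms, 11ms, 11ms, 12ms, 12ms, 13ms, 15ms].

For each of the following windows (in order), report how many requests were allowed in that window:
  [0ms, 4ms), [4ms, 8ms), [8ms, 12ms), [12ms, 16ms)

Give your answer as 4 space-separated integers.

Answer: 4 4 3 4

Derivation:
Processing requests:
  req#1 t=0ms (window 0): ALLOW
  req#2 t=0ms (window 0): ALLOW
  req#3 t=2ms (window 0): ALLOW
  req#4 t=2ms (window 0): ALLOW
  req#5 t=4ms (window 1): ALLOW
  req#6 t=5ms (window 1): ALLOW
  req#7 t=6ms (window 1): ALLOW
  req#8 t=7ms (window 1): ALLOW
  req#9 t=9ms (window 2): ALLOW
  req#10 t=11ms (window 2): ALLOW
  req#11 t=11ms (window 2): ALLOW
  req#12 t=12ms (window 3): ALLOW
  req#13 t=12ms (window 3): ALLOW
  req#14 t=13ms (window 3): ALLOW
  req#15 t=15ms (window 3): ALLOW

Allowed counts by window: 4 4 3 4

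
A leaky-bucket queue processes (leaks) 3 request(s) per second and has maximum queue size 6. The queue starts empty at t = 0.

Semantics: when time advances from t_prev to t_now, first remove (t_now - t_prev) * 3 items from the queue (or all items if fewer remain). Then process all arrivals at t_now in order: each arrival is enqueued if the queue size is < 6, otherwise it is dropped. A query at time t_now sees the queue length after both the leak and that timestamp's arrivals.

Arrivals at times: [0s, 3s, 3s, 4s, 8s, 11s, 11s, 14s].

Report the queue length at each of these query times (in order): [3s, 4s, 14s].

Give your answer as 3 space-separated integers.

Answer: 2 1 1

Derivation:
Queue lengths at query times:
  query t=3s: backlog = 2
  query t=4s: backlog = 1
  query t=14s: backlog = 1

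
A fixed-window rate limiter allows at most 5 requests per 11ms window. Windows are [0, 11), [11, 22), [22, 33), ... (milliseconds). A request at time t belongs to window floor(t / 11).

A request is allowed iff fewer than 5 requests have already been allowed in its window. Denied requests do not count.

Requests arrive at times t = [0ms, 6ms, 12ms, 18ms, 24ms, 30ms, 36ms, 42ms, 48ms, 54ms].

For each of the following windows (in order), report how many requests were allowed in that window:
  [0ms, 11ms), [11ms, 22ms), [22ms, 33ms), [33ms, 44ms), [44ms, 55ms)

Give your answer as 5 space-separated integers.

Answer: 2 2 2 2 2

Derivation:
Processing requests:
  req#1 t=0ms (window 0): ALLOW
  req#2 t=6ms (window 0): ALLOW
  req#3 t=12ms (window 1): ALLOW
  req#4 t=18ms (window 1): ALLOW
  req#5 t=24ms (window 2): ALLOW
  req#6 t=30ms (window 2): ALLOW
  req#7 t=36ms (window 3): ALLOW
  req#8 t=42ms (window 3): ALLOW
  req#9 t=48ms (window 4): ALLOW
  req#10 t=54ms (window 4): ALLOW

Allowed counts by window: 2 2 2 2 2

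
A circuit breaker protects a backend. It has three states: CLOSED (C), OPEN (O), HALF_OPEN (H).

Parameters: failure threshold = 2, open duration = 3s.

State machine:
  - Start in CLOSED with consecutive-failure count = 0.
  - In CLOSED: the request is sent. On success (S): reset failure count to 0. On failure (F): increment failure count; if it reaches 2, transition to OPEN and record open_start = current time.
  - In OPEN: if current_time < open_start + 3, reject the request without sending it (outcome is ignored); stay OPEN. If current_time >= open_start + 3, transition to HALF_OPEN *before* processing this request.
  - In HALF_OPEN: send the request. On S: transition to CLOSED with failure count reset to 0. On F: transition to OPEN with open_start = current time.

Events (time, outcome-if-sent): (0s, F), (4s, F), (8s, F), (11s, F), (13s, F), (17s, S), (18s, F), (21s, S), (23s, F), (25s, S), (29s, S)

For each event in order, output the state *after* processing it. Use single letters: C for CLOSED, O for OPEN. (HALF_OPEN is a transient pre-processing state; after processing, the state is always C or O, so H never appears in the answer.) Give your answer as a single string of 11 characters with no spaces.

Answer: COOOOCCCCCC

Derivation:
State after each event:
  event#1 t=0s outcome=F: state=CLOSED
  event#2 t=4s outcome=F: state=OPEN
  event#3 t=8s outcome=F: state=OPEN
  event#4 t=11s outcome=F: state=OPEN
  event#5 t=13s outcome=F: state=OPEN
  event#6 t=17s outcome=S: state=CLOSED
  event#7 t=18s outcome=F: state=CLOSED
  event#8 t=21s outcome=S: state=CLOSED
  event#9 t=23s outcome=F: state=CLOSED
  event#10 t=25s outcome=S: state=CLOSED
  event#11 t=29s outcome=S: state=CLOSED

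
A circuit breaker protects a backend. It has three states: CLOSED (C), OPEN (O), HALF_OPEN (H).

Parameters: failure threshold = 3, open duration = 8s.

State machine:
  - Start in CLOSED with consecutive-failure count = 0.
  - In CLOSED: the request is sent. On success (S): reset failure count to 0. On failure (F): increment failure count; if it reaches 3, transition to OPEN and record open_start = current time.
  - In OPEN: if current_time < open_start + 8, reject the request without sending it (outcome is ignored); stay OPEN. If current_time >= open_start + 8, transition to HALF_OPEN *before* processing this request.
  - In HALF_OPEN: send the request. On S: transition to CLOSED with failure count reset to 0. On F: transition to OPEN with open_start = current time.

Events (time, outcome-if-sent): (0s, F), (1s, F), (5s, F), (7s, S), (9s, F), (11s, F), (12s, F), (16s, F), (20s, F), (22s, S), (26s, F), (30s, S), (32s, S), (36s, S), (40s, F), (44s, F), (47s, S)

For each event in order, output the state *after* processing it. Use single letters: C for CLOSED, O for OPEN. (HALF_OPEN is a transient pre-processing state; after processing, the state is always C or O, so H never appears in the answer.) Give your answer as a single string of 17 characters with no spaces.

State after each event:
  event#1 t=0s outcome=F: state=CLOSED
  event#2 t=1s outcome=F: state=CLOSED
  event#3 t=5s outcome=F: state=OPEN
  event#4 t=7s outcome=S: state=OPEN
  event#5 t=9s outcome=F: state=OPEN
  event#6 t=11s outcome=F: state=OPEN
  event#7 t=12s outcome=F: state=OPEN
  event#8 t=16s outcome=F: state=OPEN
  event#9 t=20s outcome=F: state=OPEN
  event#10 t=22s outcome=S: state=OPEN
  event#11 t=26s outcome=F: state=OPEN
  event#12 t=30s outcome=S: state=OPEN
  event#13 t=32s outcome=S: state=OPEN
  event#14 t=36s outcome=S: state=CLOSED
  event#15 t=40s outcome=F: state=CLOSED
  event#16 t=44s outcome=F: state=CLOSED
  event#17 t=47s outcome=S: state=CLOSED

Answer: CCOOOOOOOOOOOCCCC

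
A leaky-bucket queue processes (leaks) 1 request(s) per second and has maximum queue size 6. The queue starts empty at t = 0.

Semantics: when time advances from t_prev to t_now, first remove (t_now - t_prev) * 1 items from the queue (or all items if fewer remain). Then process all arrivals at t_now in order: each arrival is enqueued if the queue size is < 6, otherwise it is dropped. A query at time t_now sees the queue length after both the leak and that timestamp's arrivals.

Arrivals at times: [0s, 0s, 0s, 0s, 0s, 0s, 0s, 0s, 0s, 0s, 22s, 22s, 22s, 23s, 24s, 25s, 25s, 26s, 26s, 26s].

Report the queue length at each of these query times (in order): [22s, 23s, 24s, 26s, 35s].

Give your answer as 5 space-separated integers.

Answer: 3 3 3 6 0

Derivation:
Queue lengths at query times:
  query t=22s: backlog = 3
  query t=23s: backlog = 3
  query t=24s: backlog = 3
  query t=26s: backlog = 6
  query t=35s: backlog = 0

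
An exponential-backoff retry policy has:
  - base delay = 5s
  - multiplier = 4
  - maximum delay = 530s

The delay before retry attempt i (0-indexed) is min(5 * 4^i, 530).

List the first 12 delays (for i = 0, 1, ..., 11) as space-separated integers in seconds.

Computing each delay:
  i=0: min(5*4^0, 530) = 5
  i=1: min(5*4^1, 530) = 20
  i=2: min(5*4^2, 530) = 80
  i=3: min(5*4^3, 530) = 320
  i=4: min(5*4^4, 530) = 530
  i=5: min(5*4^5, 530) = 530
  i=6: min(5*4^6, 530) = 530
  i=7: min(5*4^7, 530) = 530
  i=8: min(5*4^8, 530) = 530
  i=9: min(5*4^9, 530) = 530
  i=10: min(5*4^10, 530) = 530
  i=11: min(5*4^11, 530) = 530

Answer: 5 20 80 320 530 530 530 530 530 530 530 530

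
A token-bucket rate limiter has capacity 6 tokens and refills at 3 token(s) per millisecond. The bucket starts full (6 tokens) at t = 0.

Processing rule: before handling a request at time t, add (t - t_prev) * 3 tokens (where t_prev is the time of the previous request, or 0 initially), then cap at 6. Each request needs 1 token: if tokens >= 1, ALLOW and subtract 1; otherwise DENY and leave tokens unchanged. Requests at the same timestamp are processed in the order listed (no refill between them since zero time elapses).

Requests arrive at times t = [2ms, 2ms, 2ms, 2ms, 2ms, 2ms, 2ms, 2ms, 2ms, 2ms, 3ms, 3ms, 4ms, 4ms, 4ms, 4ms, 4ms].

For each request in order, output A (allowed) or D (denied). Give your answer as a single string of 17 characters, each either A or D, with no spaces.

Simulating step by step:
  req#1 t=2ms: ALLOW
  req#2 t=2ms: ALLOW
  req#3 t=2ms: ALLOW
  req#4 t=2ms: ALLOW
  req#5 t=2ms: ALLOW
  req#6 t=2ms: ALLOW
  req#7 t=2ms: DENY
  req#8 t=2ms: DENY
  req#9 t=2ms: DENY
  req#10 t=2ms: DENY
  req#11 t=3ms: ALLOW
  req#12 t=3ms: ALLOW
  req#13 t=4ms: ALLOW
  req#14 t=4ms: ALLOW
  req#15 t=4ms: ALLOW
  req#16 t=4ms: ALLOW
  req#17 t=4ms: DENY

Answer: AAAAAADDDDAAAAAAD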